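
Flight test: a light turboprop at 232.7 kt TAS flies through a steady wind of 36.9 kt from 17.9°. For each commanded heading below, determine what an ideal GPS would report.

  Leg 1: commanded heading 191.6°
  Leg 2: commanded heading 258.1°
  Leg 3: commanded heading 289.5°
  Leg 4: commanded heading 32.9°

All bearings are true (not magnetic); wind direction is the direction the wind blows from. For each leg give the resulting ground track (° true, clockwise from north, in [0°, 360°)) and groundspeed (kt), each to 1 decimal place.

Leg 1: heading 191.6°; drift +0.9° → track 192.5°, groundspeed 269.4 kt
Leg 2: heading 258.1°; drift -7.3° → track 250.8°, groundspeed 253.1 kt
Leg 3: heading 289.5°; drift -9.0° → track 280.5°, groundspeed 234.6 kt
Leg 4: heading 32.9°; drift +2.8° → track 35.7°, groundspeed 197.3 kt

Leg 1: track=192.5°, groundspeed=269.4 kt
Leg 2: track=250.8°, groundspeed=253.1 kt
Leg 3: track=280.5°, groundspeed=234.6 kt
Leg 4: track=35.7°, groundspeed=197.3 kt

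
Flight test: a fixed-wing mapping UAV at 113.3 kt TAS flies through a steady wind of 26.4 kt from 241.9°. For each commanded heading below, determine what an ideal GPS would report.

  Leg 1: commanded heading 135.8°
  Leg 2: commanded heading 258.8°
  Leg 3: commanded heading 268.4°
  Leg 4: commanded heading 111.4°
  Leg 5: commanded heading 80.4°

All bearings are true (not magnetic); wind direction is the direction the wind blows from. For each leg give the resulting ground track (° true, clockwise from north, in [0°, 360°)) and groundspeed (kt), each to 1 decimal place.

Leg 1: heading 135.8°; drift -11.9° → track 123.9°, groundspeed 123.3 kt
Leg 2: heading 258.8°; drift +5.0° → track 263.8°, groundspeed 88.4 kt
Leg 3: heading 268.4°; drift +7.5° → track 275.9°, groundspeed 90.4 kt
Leg 4: heading 111.4°; drift -8.7° → track 102.7°, groundspeed 132.0 kt
Leg 5: heading 80.4°; drift -3.5° → track 76.9°, groundspeed 138.6 kt

Leg 1: track=123.9°, groundspeed=123.3 kt
Leg 2: track=263.8°, groundspeed=88.4 kt
Leg 3: track=275.9°, groundspeed=90.4 kt
Leg 4: track=102.7°, groundspeed=132.0 kt
Leg 5: track=76.9°, groundspeed=138.6 kt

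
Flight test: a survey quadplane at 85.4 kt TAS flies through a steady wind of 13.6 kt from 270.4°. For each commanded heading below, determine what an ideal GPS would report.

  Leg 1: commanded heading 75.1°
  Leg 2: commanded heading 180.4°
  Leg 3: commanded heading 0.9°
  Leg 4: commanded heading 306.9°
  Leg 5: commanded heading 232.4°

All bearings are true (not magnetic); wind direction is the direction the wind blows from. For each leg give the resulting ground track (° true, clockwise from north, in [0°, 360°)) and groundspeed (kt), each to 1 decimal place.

Leg 1: heading 75.1°; drift +2.1° → track 77.2°, groundspeed 98.6 kt
Leg 2: heading 180.4°; drift -9.0° → track 171.4°, groundspeed 86.5 kt
Leg 3: heading 0.9°; drift +9.0° → track 9.9°, groundspeed 86.6 kt
Leg 4: heading 306.9°; drift +6.2° → track 313.1°, groundspeed 74.9 kt
Leg 5: heading 232.4°; drift -6.4° → track 226.0°, groundspeed 75.2 kt

Leg 1: track=77.2°, groundspeed=98.6 kt
Leg 2: track=171.4°, groundspeed=86.5 kt
Leg 3: track=9.9°, groundspeed=86.6 kt
Leg 4: track=313.1°, groundspeed=74.9 kt
Leg 5: track=226.0°, groundspeed=75.2 kt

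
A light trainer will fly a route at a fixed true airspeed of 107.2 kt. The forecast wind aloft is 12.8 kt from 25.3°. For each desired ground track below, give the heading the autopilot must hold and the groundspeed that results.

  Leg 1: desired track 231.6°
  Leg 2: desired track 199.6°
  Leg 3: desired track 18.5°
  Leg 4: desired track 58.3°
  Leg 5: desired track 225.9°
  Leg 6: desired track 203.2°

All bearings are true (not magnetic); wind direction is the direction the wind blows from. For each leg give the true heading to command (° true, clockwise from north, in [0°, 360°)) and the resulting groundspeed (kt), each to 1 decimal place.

Leg 1: desired track 231.6°; wind correction +3.0° → command heading 234.6°, groundspeed 118.5 kt
Leg 2: desired track 199.6°; wind correction -0.7° → command heading 198.9°, groundspeed 119.9 kt
Leg 3: desired track 18.5°; wind correction +0.8° → command heading 19.3°, groundspeed 94.5 kt
Leg 4: desired track 58.3°; wind correction -3.7° → command heading 54.6°, groundspeed 96.2 kt
Leg 5: desired track 225.9°; wind correction +2.4° → command heading 228.3°, groundspeed 119.1 kt
Leg 6: desired track 203.2°; wind correction -0.3° → command heading 202.9°, groundspeed 120.0 kt

Leg 1: heading=234.6°, groundspeed=118.5 kt
Leg 2: heading=198.9°, groundspeed=119.9 kt
Leg 3: heading=19.3°, groundspeed=94.5 kt
Leg 4: heading=54.6°, groundspeed=96.2 kt
Leg 5: heading=228.3°, groundspeed=119.1 kt
Leg 6: heading=202.9°, groundspeed=120.0 kt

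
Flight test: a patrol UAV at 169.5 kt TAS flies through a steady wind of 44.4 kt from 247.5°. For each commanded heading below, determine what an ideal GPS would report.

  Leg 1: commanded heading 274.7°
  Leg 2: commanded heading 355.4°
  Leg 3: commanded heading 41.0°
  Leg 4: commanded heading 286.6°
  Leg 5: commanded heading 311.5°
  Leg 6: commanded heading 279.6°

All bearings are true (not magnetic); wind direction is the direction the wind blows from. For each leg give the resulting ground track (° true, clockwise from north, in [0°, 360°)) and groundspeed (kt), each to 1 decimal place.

Leg 1: heading 274.7°; drift +8.9° → track 283.6°, groundspeed 131.6 kt
Leg 2: heading 355.4°; drift +13.0° → track 8.4°, groundspeed 188.0 kt
Leg 3: heading 41.0°; drift +5.4° → track 46.4°, groundspeed 210.2 kt
Leg 4: heading 286.6°; drift +11.7° → track 298.3°, groundspeed 137.9 kt
Leg 5: heading 311.5°; drift +14.9° → track 326.4°, groundspeed 155.3 kt
Leg 6: heading 279.6°; drift +10.1° → track 289.7°, groundspeed 134.0 kt

Leg 1: track=283.6°, groundspeed=131.6 kt
Leg 2: track=8.4°, groundspeed=188.0 kt
Leg 3: track=46.4°, groundspeed=210.2 kt
Leg 4: track=298.3°, groundspeed=137.9 kt
Leg 5: track=326.4°, groundspeed=155.3 kt
Leg 6: track=289.7°, groundspeed=134.0 kt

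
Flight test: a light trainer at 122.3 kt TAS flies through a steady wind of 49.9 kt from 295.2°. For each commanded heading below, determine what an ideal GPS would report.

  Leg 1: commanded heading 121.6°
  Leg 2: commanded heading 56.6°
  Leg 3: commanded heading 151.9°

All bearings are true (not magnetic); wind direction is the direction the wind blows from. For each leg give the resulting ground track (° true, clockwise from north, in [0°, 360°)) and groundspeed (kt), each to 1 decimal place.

Leg 1: heading 121.6°; drift -1.9° → track 119.7°, groundspeed 172.0 kt
Leg 2: heading 56.6°; drift +16.0° → track 72.6°, groundspeed 154.3 kt
Leg 3: heading 151.9°; drift -10.4° → track 141.5°, groundspeed 165.0 kt

Leg 1: track=119.7°, groundspeed=172.0 kt
Leg 2: track=72.6°, groundspeed=154.3 kt
Leg 3: track=141.5°, groundspeed=165.0 kt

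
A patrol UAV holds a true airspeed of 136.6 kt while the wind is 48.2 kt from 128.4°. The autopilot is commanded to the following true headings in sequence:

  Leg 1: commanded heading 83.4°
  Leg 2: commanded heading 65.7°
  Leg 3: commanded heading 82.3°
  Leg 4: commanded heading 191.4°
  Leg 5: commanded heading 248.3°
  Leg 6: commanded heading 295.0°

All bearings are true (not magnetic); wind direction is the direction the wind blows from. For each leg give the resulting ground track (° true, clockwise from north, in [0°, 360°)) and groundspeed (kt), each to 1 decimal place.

Leg 1: track=65.0°, groundspeed=108.0 kt
Leg 2: track=45.2°, groundspeed=122.2 kt
Leg 3: track=63.7°, groundspeed=108.9 kt
Leg 4: track=211.9°, groundspeed=122.5 kt
Leg 5: track=262.9°, groundspeed=166.0 kt
Leg 6: track=298.5°, groundspeed=183.8 kt

Leg 1: heading 83.4°; drift -18.4° → track 65.0°, groundspeed 108.0 kt
Leg 2: heading 65.7°; drift -20.5° → track 45.2°, groundspeed 122.2 kt
Leg 3: heading 82.3°; drift -18.6° → track 63.7°, groundspeed 108.9 kt
Leg 4: heading 191.4°; drift +20.5° → track 211.9°, groundspeed 122.5 kt
Leg 5: heading 248.3°; drift +14.6° → track 262.9°, groundspeed 166.0 kt
Leg 6: heading 295.0°; drift +3.5° → track 298.5°, groundspeed 183.8 kt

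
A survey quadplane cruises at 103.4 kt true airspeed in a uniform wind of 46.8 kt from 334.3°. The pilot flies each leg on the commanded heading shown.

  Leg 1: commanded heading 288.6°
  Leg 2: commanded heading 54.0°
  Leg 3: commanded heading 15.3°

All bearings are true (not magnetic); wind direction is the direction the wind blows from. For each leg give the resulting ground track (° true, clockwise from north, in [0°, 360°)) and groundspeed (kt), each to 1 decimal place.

Leg 1: heading 288.6°; drift -25.3° → track 263.3°, groundspeed 78.2 kt
Leg 2: heading 54.0°; drift +25.9° → track 79.9°, groundspeed 105.6 kt
Leg 3: heading 15.3°; drift +24.3° → track 39.6°, groundspeed 74.7 kt

Leg 1: track=263.3°, groundspeed=78.2 kt
Leg 2: track=79.9°, groundspeed=105.6 kt
Leg 3: track=39.6°, groundspeed=74.7 kt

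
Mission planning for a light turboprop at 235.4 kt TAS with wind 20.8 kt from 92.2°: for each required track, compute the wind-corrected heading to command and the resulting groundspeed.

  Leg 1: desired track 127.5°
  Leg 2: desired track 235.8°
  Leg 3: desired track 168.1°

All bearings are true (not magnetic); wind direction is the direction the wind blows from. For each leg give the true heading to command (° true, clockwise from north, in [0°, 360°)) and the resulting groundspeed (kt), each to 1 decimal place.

Leg 1: desired track 127.5°; wind correction -2.9° → command heading 124.6°, groundspeed 218.1 kt
Leg 2: desired track 235.8°; wind correction -3.0° → command heading 232.8°, groundspeed 251.8 kt
Leg 3: desired track 168.1°; wind correction -4.9° → command heading 163.2°, groundspeed 229.5 kt

Leg 1: heading=124.6°, groundspeed=218.1 kt
Leg 2: heading=232.8°, groundspeed=251.8 kt
Leg 3: heading=163.2°, groundspeed=229.5 kt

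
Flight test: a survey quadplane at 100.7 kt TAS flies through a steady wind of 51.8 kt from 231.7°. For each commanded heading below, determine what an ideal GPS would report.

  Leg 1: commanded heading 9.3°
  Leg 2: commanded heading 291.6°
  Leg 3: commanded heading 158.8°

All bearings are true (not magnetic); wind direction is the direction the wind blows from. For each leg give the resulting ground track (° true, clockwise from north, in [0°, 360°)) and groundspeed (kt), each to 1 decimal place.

Leg 1: heading 9.3°; drift +14.1° → track 23.4°, groundspeed 143.3 kt
Leg 2: heading 291.6°; drift +31.0° → track 322.6°, groundspeed 87.1 kt
Leg 3: heading 158.8°; drift -30.1° → track 128.7°, groundspeed 98.8 kt

Leg 1: track=23.4°, groundspeed=143.3 kt
Leg 2: track=322.6°, groundspeed=87.1 kt
Leg 3: track=128.7°, groundspeed=98.8 kt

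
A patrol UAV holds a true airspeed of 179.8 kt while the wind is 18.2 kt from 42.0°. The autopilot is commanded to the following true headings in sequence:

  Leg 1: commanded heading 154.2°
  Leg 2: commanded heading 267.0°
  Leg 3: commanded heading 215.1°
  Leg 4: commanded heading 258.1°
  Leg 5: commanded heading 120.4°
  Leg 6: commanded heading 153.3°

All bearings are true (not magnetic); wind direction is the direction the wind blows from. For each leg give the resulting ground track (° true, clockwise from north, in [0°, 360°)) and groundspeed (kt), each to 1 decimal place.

Leg 1: heading 154.2°; drift +5.2° → track 159.4°, groundspeed 187.4 kt
Leg 2: heading 267.0°; drift -3.8° → track 263.2°, groundspeed 193.1 kt
Leg 3: heading 215.1°; drift +0.6° → track 215.7°, groundspeed 197.9 kt
Leg 4: heading 258.1°; drift -3.2° → track 254.9°, groundspeed 194.8 kt
Leg 5: heading 120.4°; drift +5.8° → track 126.2°, groundspeed 177.0 kt
Leg 6: heading 153.3°; drift +5.2° → track 158.5°, groundspeed 187.2 kt

Leg 1: track=159.4°, groundspeed=187.4 kt
Leg 2: track=263.2°, groundspeed=193.1 kt
Leg 3: track=215.7°, groundspeed=197.9 kt
Leg 4: track=254.9°, groundspeed=194.8 kt
Leg 5: track=126.2°, groundspeed=177.0 kt
Leg 6: track=158.5°, groundspeed=187.2 kt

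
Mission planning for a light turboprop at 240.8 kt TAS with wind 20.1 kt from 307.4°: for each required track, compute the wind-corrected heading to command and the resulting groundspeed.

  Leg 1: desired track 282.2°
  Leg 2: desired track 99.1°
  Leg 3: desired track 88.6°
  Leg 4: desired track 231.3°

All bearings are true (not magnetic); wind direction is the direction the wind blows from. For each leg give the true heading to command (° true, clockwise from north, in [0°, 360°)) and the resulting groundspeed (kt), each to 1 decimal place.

Leg 1: heading=284.2°, groundspeed=222.5 kt
Leg 2: heading=96.8°, groundspeed=258.3 kt
Leg 3: heading=85.6°, groundspeed=256.1 kt
Leg 4: heading=235.9°, groundspeed=235.2 kt

Leg 1: desired track 282.2°; wind correction +2.0° → command heading 284.2°, groundspeed 222.5 kt
Leg 2: desired track 99.1°; wind correction -2.3° → command heading 96.8°, groundspeed 258.3 kt
Leg 3: desired track 88.6°; wind correction -3.0° → command heading 85.6°, groundspeed 256.1 kt
Leg 4: desired track 231.3°; wind correction +4.6° → command heading 235.9°, groundspeed 235.2 kt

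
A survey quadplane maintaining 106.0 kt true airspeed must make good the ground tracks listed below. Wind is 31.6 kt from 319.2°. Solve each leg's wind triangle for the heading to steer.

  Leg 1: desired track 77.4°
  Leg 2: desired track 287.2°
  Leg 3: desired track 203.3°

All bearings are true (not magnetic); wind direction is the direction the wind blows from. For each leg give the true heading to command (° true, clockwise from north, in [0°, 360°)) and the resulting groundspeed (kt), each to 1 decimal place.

Leg 1: desired track 77.4°; wind correction -15.2° → command heading 62.2°, groundspeed 117.2 kt
Leg 2: desired track 287.2°; wind correction +9.1° → command heading 296.3°, groundspeed 77.9 kt
Leg 3: desired track 203.3°; wind correction +15.6° → command heading 218.9°, groundspeed 115.9 kt

Leg 1: heading=62.2°, groundspeed=117.2 kt
Leg 2: heading=296.3°, groundspeed=77.9 kt
Leg 3: heading=218.9°, groundspeed=115.9 kt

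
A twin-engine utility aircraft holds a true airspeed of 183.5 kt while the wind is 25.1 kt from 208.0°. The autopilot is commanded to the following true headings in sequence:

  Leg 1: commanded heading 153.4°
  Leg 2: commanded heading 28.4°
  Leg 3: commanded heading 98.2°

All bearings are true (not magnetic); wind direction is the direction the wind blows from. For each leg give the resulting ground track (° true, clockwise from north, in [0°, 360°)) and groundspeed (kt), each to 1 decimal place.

Leg 1: track=146.5°, groundspeed=170.2 kt
Leg 2: track=28.4°, groundspeed=208.6 kt
Leg 3: track=91.2°, groundspeed=193.4 kt

Leg 1: heading 153.4°; drift -6.9° → track 146.5°, groundspeed 170.2 kt
Leg 2: heading 28.4°; drift +0.0° → track 28.4°, groundspeed 208.6 kt
Leg 3: heading 98.2°; drift -7.0° → track 91.2°, groundspeed 193.4 kt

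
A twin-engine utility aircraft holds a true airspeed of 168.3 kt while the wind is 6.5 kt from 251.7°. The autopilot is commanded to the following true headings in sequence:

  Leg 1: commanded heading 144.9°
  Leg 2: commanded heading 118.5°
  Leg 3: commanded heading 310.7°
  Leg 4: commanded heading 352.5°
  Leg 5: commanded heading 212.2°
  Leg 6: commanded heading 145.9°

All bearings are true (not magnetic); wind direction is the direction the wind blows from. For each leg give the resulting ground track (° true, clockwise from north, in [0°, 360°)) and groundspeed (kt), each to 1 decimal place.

Leg 1: heading 144.9°; drift -2.1° → track 142.8°, groundspeed 170.3 kt
Leg 2: heading 118.5°; drift -1.6° → track 116.9°, groundspeed 172.8 kt
Leg 3: heading 310.7°; drift +1.9° → track 312.6°, groundspeed 165.0 kt
Leg 4: heading 352.5°; drift +2.2° → track 354.7°, groundspeed 169.6 kt
Leg 5: heading 212.2°; drift -1.5° → track 210.7°, groundspeed 163.3 kt
Leg 6: heading 145.9°; drift -2.1° → track 143.8°, groundspeed 170.2 kt

Leg 1: track=142.8°, groundspeed=170.3 kt
Leg 2: track=116.9°, groundspeed=172.8 kt
Leg 3: track=312.6°, groundspeed=165.0 kt
Leg 4: track=354.7°, groundspeed=169.6 kt
Leg 5: track=210.7°, groundspeed=163.3 kt
Leg 6: track=143.8°, groundspeed=170.2 kt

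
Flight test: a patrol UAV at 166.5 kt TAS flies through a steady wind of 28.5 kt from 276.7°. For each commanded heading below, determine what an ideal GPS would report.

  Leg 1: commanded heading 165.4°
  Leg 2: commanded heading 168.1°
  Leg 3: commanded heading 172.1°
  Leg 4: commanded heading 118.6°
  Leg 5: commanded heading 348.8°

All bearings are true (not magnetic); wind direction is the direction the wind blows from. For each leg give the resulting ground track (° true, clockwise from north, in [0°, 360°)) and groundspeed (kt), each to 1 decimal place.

Leg 1: track=156.9°, groundspeed=178.8 kt
Leg 2: track=159.4°, groundspeed=177.7 kt
Leg 3: track=163.1°, groundspeed=175.9 kt
Leg 4: track=115.4°, groundspeed=193.2 kt
Leg 5: track=358.6°, groundspeed=160.1 kt

Leg 1: heading 165.4°; drift -8.5° → track 156.9°, groundspeed 178.8 kt
Leg 2: heading 168.1°; drift -8.7° → track 159.4°, groundspeed 177.7 kt
Leg 3: heading 172.1°; drift -9.0° → track 163.1°, groundspeed 175.9 kt
Leg 4: heading 118.6°; drift -3.2° → track 115.4°, groundspeed 193.2 kt
Leg 5: heading 348.8°; drift +9.8° → track 358.6°, groundspeed 160.1 kt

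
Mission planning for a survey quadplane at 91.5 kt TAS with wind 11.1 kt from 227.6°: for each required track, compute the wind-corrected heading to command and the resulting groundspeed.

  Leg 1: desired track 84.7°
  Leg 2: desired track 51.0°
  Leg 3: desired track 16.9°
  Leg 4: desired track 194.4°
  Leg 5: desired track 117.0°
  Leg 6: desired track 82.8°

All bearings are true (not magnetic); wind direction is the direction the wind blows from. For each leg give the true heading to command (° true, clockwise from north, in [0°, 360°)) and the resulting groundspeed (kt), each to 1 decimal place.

Leg 1: heading=88.9°, groundspeed=100.1 kt
Leg 2: heading=51.4°, groundspeed=102.6 kt
Leg 3: heading=13.3°, groundspeed=100.9 kt
Leg 4: heading=198.2°, groundspeed=82.0 kt
Leg 5: heading=123.5°, groundspeed=94.8 kt
Leg 6: heading=86.8°, groundspeed=100.3 kt

Leg 1: desired track 84.7°; wind correction +4.2° → command heading 88.9°, groundspeed 100.1 kt
Leg 2: desired track 51.0°; wind correction +0.4° → command heading 51.4°, groundspeed 102.6 kt
Leg 3: desired track 16.9°; wind correction -3.6° → command heading 13.3°, groundspeed 100.9 kt
Leg 4: desired track 194.4°; wind correction +3.8° → command heading 198.2°, groundspeed 82.0 kt
Leg 5: desired track 117.0°; wind correction +6.5° → command heading 123.5°, groundspeed 94.8 kt
Leg 6: desired track 82.8°; wind correction +4.0° → command heading 86.8°, groundspeed 100.3 kt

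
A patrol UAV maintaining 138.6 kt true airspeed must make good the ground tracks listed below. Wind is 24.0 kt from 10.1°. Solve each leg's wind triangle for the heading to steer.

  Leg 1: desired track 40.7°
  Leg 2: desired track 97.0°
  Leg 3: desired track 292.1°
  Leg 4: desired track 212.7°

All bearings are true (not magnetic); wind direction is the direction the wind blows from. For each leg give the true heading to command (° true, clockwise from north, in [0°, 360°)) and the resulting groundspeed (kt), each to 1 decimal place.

Leg 1: desired track 40.7°; wind correction -5.1° → command heading 35.6°, groundspeed 117.4 kt
Leg 2: desired track 97.0°; wind correction -10.0° → command heading 87.0°, groundspeed 135.2 kt
Leg 3: desired track 292.1°; wind correction +9.8° → command heading 301.9°, groundspeed 131.6 kt
Leg 4: desired track 212.7°; wind correction +3.8° → command heading 216.5°, groundspeed 160.4 kt

Leg 1: heading=35.6°, groundspeed=117.4 kt
Leg 2: heading=87.0°, groundspeed=135.2 kt
Leg 3: heading=301.9°, groundspeed=131.6 kt
Leg 4: heading=216.5°, groundspeed=160.4 kt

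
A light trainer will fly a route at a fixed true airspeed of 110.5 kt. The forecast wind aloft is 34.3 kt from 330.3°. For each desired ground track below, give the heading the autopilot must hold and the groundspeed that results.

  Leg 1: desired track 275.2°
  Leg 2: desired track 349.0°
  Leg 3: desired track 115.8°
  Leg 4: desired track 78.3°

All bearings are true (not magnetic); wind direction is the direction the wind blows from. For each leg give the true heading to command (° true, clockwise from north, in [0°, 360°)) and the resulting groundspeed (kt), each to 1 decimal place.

Leg 1: heading=289.9°, groundspeed=87.2 kt
Leg 2: heading=343.3°, groundspeed=77.5 kt
Leg 3: heading=105.7°, groundspeed=137.0 kt
Leg 4: heading=61.1°, groundspeed=116.2 kt

Leg 1: desired track 275.2°; wind correction +14.7° → command heading 289.9°, groundspeed 87.2 kt
Leg 2: desired track 349.0°; wind correction -5.7° → command heading 343.3°, groundspeed 77.5 kt
Leg 3: desired track 115.8°; wind correction -10.1° → command heading 105.7°, groundspeed 137.0 kt
Leg 4: desired track 78.3°; wind correction -17.2° → command heading 61.1°, groundspeed 116.2 kt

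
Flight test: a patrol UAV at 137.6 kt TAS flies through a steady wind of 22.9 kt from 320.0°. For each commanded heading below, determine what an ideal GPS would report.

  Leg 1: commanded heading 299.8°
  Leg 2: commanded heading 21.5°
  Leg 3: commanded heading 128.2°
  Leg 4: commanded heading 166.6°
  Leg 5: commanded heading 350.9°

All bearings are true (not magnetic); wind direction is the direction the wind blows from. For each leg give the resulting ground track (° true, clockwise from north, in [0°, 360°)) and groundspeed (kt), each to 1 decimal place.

Leg 1: heading 299.8°; drift -3.9° → track 295.9°, groundspeed 116.4 kt
Leg 2: heading 21.5°; drift +9.0° → track 30.5°, groundspeed 128.3 kt
Leg 3: heading 128.2°; drift +1.7° → track 129.9°, groundspeed 160.1 kt
Leg 4: heading 166.6°; drift -3.7° → track 162.9°, groundspeed 158.4 kt
Leg 5: heading 350.9°; drift +5.7° → track 356.6°, groundspeed 118.5 kt

Leg 1: track=295.9°, groundspeed=116.4 kt
Leg 2: track=30.5°, groundspeed=128.3 kt
Leg 3: track=129.9°, groundspeed=160.1 kt
Leg 4: track=162.9°, groundspeed=158.4 kt
Leg 5: track=356.6°, groundspeed=118.5 kt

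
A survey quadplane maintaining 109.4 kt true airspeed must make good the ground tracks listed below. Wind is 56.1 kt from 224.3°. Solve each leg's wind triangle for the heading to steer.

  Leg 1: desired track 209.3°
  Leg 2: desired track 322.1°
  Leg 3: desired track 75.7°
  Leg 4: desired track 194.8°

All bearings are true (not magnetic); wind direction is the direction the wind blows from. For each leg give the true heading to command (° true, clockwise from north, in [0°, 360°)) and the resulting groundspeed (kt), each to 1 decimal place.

Leg 1: heading=216.9°, groundspeed=54.2 kt
Leg 2: heading=291.6°, groundspeed=101.8 kt
Leg 3: heading=91.2°, groundspeed=153.3 kt
Leg 4: heading=209.4°, groundspeed=57.0 kt

Leg 1: desired track 209.3°; wind correction +7.6° → command heading 216.9°, groundspeed 54.2 kt
Leg 2: desired track 322.1°; wind correction -30.5° → command heading 291.6°, groundspeed 101.8 kt
Leg 3: desired track 75.7°; wind correction +15.5° → command heading 91.2°, groundspeed 153.3 kt
Leg 4: desired track 194.8°; wind correction +14.6° → command heading 209.4°, groundspeed 57.0 kt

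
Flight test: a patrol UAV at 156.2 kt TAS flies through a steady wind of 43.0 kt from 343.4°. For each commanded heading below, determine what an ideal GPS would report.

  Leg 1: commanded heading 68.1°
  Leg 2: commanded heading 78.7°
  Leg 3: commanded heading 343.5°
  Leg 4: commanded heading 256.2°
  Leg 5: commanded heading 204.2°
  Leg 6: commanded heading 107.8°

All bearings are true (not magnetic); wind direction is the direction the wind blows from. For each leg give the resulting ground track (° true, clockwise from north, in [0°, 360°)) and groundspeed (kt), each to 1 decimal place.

Leg 1: track=83.8°, groundspeed=158.1 kt
Leg 2: track=93.7°, groundspeed=165.8 kt
Leg 3: track=343.5°, groundspeed=113.2 kt
Leg 4: track=240.6°, groundspeed=160.0 kt
Leg 5: track=195.7°, groundspeed=190.8 kt
Leg 6: track=118.9°, groundspeed=183.9 kt

Leg 1: heading 68.1°; drift +15.7° → track 83.8°, groundspeed 158.1 kt
Leg 2: heading 78.7°; drift +15.0° → track 93.7°, groundspeed 165.8 kt
Leg 3: heading 343.5°; drift +0.0° → track 343.5°, groundspeed 113.2 kt
Leg 4: heading 256.2°; drift -15.6° → track 240.6°, groundspeed 160.0 kt
Leg 5: heading 204.2°; drift -8.5° → track 195.7°, groundspeed 190.8 kt
Leg 6: heading 107.8°; drift +11.1° → track 118.9°, groundspeed 183.9 kt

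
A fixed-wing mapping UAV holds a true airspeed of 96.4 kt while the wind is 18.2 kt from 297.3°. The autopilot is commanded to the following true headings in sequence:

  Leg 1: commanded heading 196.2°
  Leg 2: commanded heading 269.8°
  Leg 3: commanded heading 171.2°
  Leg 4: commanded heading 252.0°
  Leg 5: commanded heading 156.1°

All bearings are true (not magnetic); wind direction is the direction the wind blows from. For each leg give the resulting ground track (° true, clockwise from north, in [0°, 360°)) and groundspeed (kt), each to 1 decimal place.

Leg 1: heading 196.2°; drift -10.1° → track 186.1°, groundspeed 101.5 kt
Leg 2: heading 269.8°; drift -6.0° → track 263.8°, groundspeed 80.7 kt
Leg 3: heading 171.2°; drift -7.8° → track 163.4°, groundspeed 108.1 kt
Leg 4: heading 252.0°; drift -8.8° → track 243.2°, groundspeed 84.6 kt
Leg 5: heading 156.1°; drift -5.9° → track 150.2°, groundspeed 111.2 kt

Leg 1: track=186.1°, groundspeed=101.5 kt
Leg 2: track=263.8°, groundspeed=80.7 kt
Leg 3: track=163.4°, groundspeed=108.1 kt
Leg 4: track=243.2°, groundspeed=84.6 kt
Leg 5: track=150.2°, groundspeed=111.2 kt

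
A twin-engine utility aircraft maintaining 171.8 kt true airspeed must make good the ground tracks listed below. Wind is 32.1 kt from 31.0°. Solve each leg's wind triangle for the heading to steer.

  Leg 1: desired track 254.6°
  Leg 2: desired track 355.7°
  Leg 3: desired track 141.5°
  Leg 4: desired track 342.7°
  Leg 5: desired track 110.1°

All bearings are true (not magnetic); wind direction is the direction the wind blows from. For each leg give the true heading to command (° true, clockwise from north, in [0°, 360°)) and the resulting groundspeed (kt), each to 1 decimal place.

Leg 1: desired track 254.6°; wind correction +7.4° → command heading 262.0°, groundspeed 193.6 kt
Leg 2: desired track 355.7°; wind correction +6.2° → command heading 1.9°, groundspeed 144.6 kt
Leg 3: desired track 141.5°; wind correction -10.1° → command heading 131.4°, groundspeed 180.4 kt
Leg 4: desired track 342.7°; wind correction +8.0° → command heading 350.7°, groundspeed 148.8 kt
Leg 5: desired track 110.1°; wind correction -10.6° → command heading 99.5°, groundspeed 162.8 kt

Leg 1: heading=262.0°, groundspeed=193.6 kt
Leg 2: heading=1.9°, groundspeed=144.6 kt
Leg 3: heading=131.4°, groundspeed=180.4 kt
Leg 4: heading=350.7°, groundspeed=148.8 kt
Leg 5: heading=99.5°, groundspeed=162.8 kt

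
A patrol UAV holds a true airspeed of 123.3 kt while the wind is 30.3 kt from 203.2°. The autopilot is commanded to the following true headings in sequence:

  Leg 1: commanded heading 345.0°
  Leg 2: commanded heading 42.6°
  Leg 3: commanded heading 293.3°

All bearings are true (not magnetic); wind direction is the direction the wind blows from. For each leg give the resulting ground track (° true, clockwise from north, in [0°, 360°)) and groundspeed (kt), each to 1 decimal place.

Leg 1: track=352.3°, groundspeed=148.3 kt
Leg 2: track=38.8°, groundspeed=152.2 kt
Leg 3: track=307.1°, groundspeed=127.0 kt

Leg 1: heading 345.0°; drift +7.3° → track 352.3°, groundspeed 148.3 kt
Leg 2: heading 42.6°; drift -3.8° → track 38.8°, groundspeed 152.2 kt
Leg 3: heading 293.3°; drift +13.8° → track 307.1°, groundspeed 127.0 kt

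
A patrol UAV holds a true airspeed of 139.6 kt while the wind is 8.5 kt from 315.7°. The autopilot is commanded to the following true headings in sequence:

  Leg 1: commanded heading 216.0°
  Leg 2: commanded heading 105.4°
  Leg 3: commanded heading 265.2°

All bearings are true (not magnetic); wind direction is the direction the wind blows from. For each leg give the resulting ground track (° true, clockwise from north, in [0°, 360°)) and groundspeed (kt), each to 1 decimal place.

Leg 1: track=212.6°, groundspeed=141.3 kt
Leg 2: track=107.1°, groundspeed=147.0 kt
Leg 3: track=262.4°, groundspeed=134.4 kt

Leg 1: heading 216.0°; drift -3.4° → track 212.6°, groundspeed 141.3 kt
Leg 2: heading 105.4°; drift +1.7° → track 107.1°, groundspeed 147.0 kt
Leg 3: heading 265.2°; drift -2.8° → track 262.4°, groundspeed 134.4 kt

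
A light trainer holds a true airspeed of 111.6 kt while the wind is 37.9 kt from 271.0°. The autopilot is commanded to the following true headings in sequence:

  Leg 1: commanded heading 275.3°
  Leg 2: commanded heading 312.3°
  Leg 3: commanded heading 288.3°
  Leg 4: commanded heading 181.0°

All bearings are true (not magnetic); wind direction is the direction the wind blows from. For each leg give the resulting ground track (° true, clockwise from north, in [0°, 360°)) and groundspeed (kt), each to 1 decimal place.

Leg 1: heading 275.3°; drift +2.2° → track 277.5°, groundspeed 73.9 kt
Leg 2: heading 312.3°; drift +16.7° → track 329.0°, groundspeed 86.8 kt
Leg 3: heading 288.3°; drift +8.5° → track 296.8°, groundspeed 76.3 kt
Leg 4: heading 181.0°; drift -18.8° → track 162.2°, groundspeed 117.9 kt

Leg 1: track=277.5°, groundspeed=73.9 kt
Leg 2: track=329.0°, groundspeed=86.8 kt
Leg 3: track=296.8°, groundspeed=76.3 kt
Leg 4: track=162.2°, groundspeed=117.9 kt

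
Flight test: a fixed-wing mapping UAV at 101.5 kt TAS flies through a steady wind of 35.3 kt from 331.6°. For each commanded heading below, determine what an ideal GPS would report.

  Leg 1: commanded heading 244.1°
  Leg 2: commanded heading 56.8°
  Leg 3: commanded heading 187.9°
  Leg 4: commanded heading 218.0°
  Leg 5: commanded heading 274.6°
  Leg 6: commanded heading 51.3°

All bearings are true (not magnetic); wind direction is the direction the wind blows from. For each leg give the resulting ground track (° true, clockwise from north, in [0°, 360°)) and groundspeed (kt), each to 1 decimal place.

Leg 1: track=224.7°, groundspeed=106.0 kt
Leg 2: track=76.4°, groundspeed=104.6 kt
Leg 3: track=178.8°, groundspeed=131.6 kt
Leg 4: track=202.4°, groundspeed=120.1 kt
Leg 5: track=254.8°, groundspeed=87.4 kt
Leg 6: track=71.3°, groundspeed=101.3 kt

Leg 1: heading 244.1°; drift -19.4° → track 224.7°, groundspeed 106.0 kt
Leg 2: heading 56.8°; drift +19.6° → track 76.4°, groundspeed 104.6 kt
Leg 3: heading 187.9°; drift -9.1° → track 178.8°, groundspeed 131.6 kt
Leg 4: heading 218.0°; drift -15.6° → track 202.4°, groundspeed 120.1 kt
Leg 5: heading 274.6°; drift -19.8° → track 254.8°, groundspeed 87.4 kt
Leg 6: heading 51.3°; drift +20.0° → track 71.3°, groundspeed 101.3 kt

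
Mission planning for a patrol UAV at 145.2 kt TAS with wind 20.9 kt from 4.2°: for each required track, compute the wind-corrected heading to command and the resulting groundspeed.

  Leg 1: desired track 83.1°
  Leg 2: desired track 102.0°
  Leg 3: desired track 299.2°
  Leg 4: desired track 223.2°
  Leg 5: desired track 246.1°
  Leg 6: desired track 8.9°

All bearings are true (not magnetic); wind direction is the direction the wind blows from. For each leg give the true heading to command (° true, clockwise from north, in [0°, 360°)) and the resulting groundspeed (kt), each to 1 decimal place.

Leg 1: heading=75.0°, groundspeed=139.7 kt
Leg 2: heading=93.8°, groundspeed=146.6 kt
Leg 3: heading=306.7°, groundspeed=135.1 kt
Leg 4: heading=228.4°, groundspeed=160.8 kt
Leg 5: heading=253.4°, groundspeed=153.9 kt
Leg 6: heading=8.2°, groundspeed=124.4 kt

Leg 1: desired track 83.1°; wind correction -8.1° → command heading 75.0°, groundspeed 139.7 kt
Leg 2: desired track 102.0°; wind correction -8.2° → command heading 93.8°, groundspeed 146.6 kt
Leg 3: desired track 299.2°; wind correction +7.5° → command heading 306.7°, groundspeed 135.1 kt
Leg 4: desired track 223.2°; wind correction +5.2° → command heading 228.4°, groundspeed 160.8 kt
Leg 5: desired track 246.1°; wind correction +7.3° → command heading 253.4°, groundspeed 153.9 kt
Leg 6: desired track 8.9°; wind correction -0.7° → command heading 8.2°, groundspeed 124.4 kt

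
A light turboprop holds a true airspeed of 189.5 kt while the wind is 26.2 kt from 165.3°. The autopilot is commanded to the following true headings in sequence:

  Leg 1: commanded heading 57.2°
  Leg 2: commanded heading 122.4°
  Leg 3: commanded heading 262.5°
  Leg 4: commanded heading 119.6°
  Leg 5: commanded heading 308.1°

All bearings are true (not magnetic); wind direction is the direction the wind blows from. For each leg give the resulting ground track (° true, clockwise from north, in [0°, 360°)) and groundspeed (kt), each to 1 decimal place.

Leg 1: track=50.0°, groundspeed=199.2 kt
Leg 2: track=116.4°, groundspeed=171.2 kt
Leg 3: track=270.2°, groundspeed=194.5 kt
Leg 4: track=113.3°, groundspeed=172.2 kt
Leg 5: track=312.4°, groundspeed=211.0 kt

Leg 1: heading 57.2°; drift -7.2° → track 50.0°, groundspeed 199.2 kt
Leg 2: heading 122.4°; drift -6.0° → track 116.4°, groundspeed 171.2 kt
Leg 3: heading 262.5°; drift +7.7° → track 270.2°, groundspeed 194.5 kt
Leg 4: heading 119.6°; drift -6.3° → track 113.3°, groundspeed 172.2 kt
Leg 5: heading 308.1°; drift +4.3° → track 312.4°, groundspeed 211.0 kt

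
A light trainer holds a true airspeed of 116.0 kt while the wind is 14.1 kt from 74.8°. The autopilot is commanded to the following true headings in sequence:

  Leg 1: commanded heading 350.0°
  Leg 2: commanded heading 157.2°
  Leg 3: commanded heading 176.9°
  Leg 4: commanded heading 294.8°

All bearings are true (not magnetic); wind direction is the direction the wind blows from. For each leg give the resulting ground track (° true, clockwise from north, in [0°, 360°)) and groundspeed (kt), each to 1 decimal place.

Leg 1: track=343.0°, groundspeed=115.6 kt
Leg 2: track=164.2°, groundspeed=115.0 kt
Leg 3: track=183.5°, groundspeed=119.8 kt
Leg 4: track=290.7°, groundspeed=127.1 kt

Leg 1: heading 350.0°; drift -7.0° → track 343.0°, groundspeed 115.6 kt
Leg 2: heading 157.2°; drift +7.0° → track 164.2°, groundspeed 115.0 kt
Leg 3: heading 176.9°; drift +6.6° → track 183.5°, groundspeed 119.8 kt
Leg 4: heading 294.8°; drift -4.1° → track 290.7°, groundspeed 127.1 kt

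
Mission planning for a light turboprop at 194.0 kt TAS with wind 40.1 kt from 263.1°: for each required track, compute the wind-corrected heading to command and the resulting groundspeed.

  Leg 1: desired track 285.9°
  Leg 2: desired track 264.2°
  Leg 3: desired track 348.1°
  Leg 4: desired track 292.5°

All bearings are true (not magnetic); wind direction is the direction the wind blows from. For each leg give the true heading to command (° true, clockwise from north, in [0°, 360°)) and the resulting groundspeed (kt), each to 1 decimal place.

Leg 1: desired track 285.9°; wind correction -4.6° → command heading 281.3°, groundspeed 156.4 kt
Leg 2: desired track 264.2°; wind correction -0.2° → command heading 264.0°, groundspeed 153.9 kt
Leg 3: desired track 348.1°; wind correction -11.9° → command heading 336.2°, groundspeed 186.3 kt
Leg 4: desired track 292.5°; wind correction -5.8° → command heading 286.7°, groundspeed 158.1 kt

Leg 1: heading=281.3°, groundspeed=156.4 kt
Leg 2: heading=264.0°, groundspeed=153.9 kt
Leg 3: heading=336.2°, groundspeed=186.3 kt
Leg 4: heading=286.7°, groundspeed=158.1 kt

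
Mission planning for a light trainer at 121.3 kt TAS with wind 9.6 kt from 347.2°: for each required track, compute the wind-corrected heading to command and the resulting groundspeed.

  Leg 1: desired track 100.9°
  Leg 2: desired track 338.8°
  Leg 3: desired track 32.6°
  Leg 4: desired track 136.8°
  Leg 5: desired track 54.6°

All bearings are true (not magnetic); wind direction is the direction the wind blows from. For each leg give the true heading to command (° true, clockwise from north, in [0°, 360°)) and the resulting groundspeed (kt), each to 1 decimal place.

Leg 1: desired track 100.9°; wind correction -4.2° → command heading 96.7°, groundspeed 124.8 kt
Leg 2: desired track 338.8°; wind correction +0.7° → command heading 339.5°, groundspeed 111.8 kt
Leg 3: desired track 32.6°; wind correction -3.2° → command heading 29.4°, groundspeed 114.4 kt
Leg 4: desired track 136.8°; wind correction -2.3° → command heading 134.5°, groundspeed 129.5 kt
Leg 5: desired track 54.6°; wind correction -4.2° → command heading 50.4°, groundspeed 117.3 kt

Leg 1: heading=96.7°, groundspeed=124.8 kt
Leg 2: heading=339.5°, groundspeed=111.8 kt
Leg 3: heading=29.4°, groundspeed=114.4 kt
Leg 4: heading=134.5°, groundspeed=129.5 kt
Leg 5: heading=50.4°, groundspeed=117.3 kt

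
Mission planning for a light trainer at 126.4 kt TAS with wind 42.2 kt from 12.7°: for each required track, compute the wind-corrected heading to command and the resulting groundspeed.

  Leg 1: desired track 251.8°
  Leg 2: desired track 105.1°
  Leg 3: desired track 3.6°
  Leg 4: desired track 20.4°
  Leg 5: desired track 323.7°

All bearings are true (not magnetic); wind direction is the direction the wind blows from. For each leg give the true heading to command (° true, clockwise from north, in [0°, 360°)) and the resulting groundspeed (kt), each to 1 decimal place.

Leg 1: desired track 251.8°; wind correction +16.6° → command heading 268.4°, groundspeed 142.8 kt
Leg 2: desired track 105.1°; wind correction -19.5° → command heading 85.6°, groundspeed 120.9 kt
Leg 3: desired track 3.6°; wind correction +3.0° → command heading 6.6°, groundspeed 84.6 kt
Leg 4: desired track 20.4°; wind correction -2.6° → command heading 17.8°, groundspeed 84.5 kt
Leg 5: desired track 323.7°; wind correction +14.6° → command heading 338.3°, groundspeed 94.6 kt

Leg 1: heading=268.4°, groundspeed=142.8 kt
Leg 2: heading=85.6°, groundspeed=120.9 kt
Leg 3: heading=6.6°, groundspeed=84.6 kt
Leg 4: heading=17.8°, groundspeed=84.5 kt
Leg 5: heading=338.3°, groundspeed=94.6 kt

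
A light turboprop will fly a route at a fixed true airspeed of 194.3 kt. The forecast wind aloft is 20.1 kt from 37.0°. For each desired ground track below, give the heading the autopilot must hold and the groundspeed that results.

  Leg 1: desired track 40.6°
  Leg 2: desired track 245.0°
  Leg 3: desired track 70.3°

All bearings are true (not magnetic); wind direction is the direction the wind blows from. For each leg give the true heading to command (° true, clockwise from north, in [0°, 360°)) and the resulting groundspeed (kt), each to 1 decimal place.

Leg 1: desired track 40.6°; wind correction -0.4° → command heading 40.2°, groundspeed 174.2 kt
Leg 2: desired track 245.0°; wind correction +2.8° → command heading 247.8°, groundspeed 211.8 kt
Leg 3: desired track 70.3°; wind correction -3.3° → command heading 67.0°, groundspeed 177.2 kt

Leg 1: heading=40.2°, groundspeed=174.2 kt
Leg 2: heading=247.8°, groundspeed=211.8 kt
Leg 3: heading=67.0°, groundspeed=177.2 kt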